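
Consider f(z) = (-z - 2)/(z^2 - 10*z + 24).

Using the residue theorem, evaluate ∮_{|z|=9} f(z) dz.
By the residue theorem, ∮_C f(z) dz = 2πi · (sum of the residues of f at the poles inside |z| = 9).

The denominator factors as (z - 6)*(z - 4), so the singularities of f are simple poles at z = 6, z = 4.
  |6|² = 36 < 81 = 9², so this pole is inside the contour.
  |4|² = 16 < 81 = 9², so this pole is inside the contour.

With P(z) = -z - 2 and Q(z) = z^2 - 10*z + 24, each pole is simple, so Res(f, z₀) = P(z₀)/Q'(z₀) with Q'(z) = 2*z - 10.
  Res(f, 6) = P(6)/Q'(6) = (-8)/(2) = -4
  Res(f, 4) = P(4)/Q'(4) = (-6)/(-2) = 3

Sum of residues inside C: -1
∮_C f(z) dz = 2πi · (-1) = -2*I*pi

Final answer: -2*I*pi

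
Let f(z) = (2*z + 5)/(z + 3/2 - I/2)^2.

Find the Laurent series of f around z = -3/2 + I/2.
Put w = z - (-3/2 + I/2), i.e. z = w - 3/2 + I/2. The denominator is w^2, so it suffices to rewrite the numerator in powers of w.

P(z) = 2*z + 5
P(w - 3/2 + I/2) = 2 + I + 2*w

Dividing each term by w^2:
  f = (2 + I)/w^2 + 2/w

Substituting back w = z + 3/2 - I/2:
  f(z) = (2 + I)/(z + 3/2 - I/2)^2 + 2/(z + 3/2 - I/2)

The series is finite because the numerator is a polynomial; the negative powers form the principal part, and the coefficient of 1/(z + 3/2 - I/2) gives Res(f, -3/2 + I/2) = 2.

Final answer: (2 + I)/(z + 3/2 - I/2)^2 + 2/(z + 3/2 - I/2)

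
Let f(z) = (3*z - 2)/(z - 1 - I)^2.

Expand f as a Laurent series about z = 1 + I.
(1 + 3*I)/(z - 1 - I)^2 + 3/(z - 1 - I)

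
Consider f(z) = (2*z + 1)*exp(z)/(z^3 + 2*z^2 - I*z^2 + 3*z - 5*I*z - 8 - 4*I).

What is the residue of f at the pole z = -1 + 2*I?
Write f(z) = P(z)/Q(z) with P(z) = (2*z + 1)*exp(z) and Q(z) = z^3 + 2*z^2 - I*z^2 + 3*z - 5*I*z - 8 - 4*I.
The denominator factors as Q(z) = (z + 1 - 2*I)*(z + 2 + 2*I)*(z - 1 - I), so z = -1 + 2*I is a simple zero of Q and P is analytic there; z = -1 + 2*I is therefore a simple pole and
  Res(f, z₀) = P(z₀)/Q'(z₀).

Q'(z) = 3*z^2 + 4*z - 2*I*z + 3 - 5*I, so Q'(-1 + 2*I) = -6 - 7*I.
P(-1 + 2*I) = (-1 + 4*I)*exp(-1 + 2*I).

Res(f, -1 + 2*I) = ((-1 + 4*I)*exp(-1 + 2*I))/(-6 - 7*I) = (-22/85 - 31*I/85)*exp(-1 + 2*I)

Final answer: (-22/85 - 31*I/85)*exp(-1 + 2*I)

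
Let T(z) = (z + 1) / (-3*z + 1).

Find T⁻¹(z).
(z - 1)/(3*z + 1)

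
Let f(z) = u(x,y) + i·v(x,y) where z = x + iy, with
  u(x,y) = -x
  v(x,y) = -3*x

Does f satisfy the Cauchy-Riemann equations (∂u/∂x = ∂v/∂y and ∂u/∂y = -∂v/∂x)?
∂u/∂x = -1
∂v/∂y = 0
∂u/∂y = 0
∂v/∂x = -3
∂u/∂x ≠ ∂v/∂y and ∂u/∂y ≠ -∂v/∂x; the Cauchy-Riemann equations are not satisfied, so f is not analytic.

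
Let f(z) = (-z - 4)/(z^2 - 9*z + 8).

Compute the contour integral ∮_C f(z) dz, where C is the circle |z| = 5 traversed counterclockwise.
By the residue theorem, ∮_C f(z) dz = 2πi · (sum of the residues of f at the poles inside |z| = 5).

The denominator factors as (z - 1)*(z - 8), so the singularities of f are simple poles at z = 1, z = 8.
  |1|² = 1 < 25 = 5², so this pole is inside the contour.
  |8|² = 64 > 25 = 5², so this pole is outside the contour.

With P(z) = -z - 4 and Q(z) = z^2 - 9*z + 8, each pole is simple, so Res(f, z₀) = P(z₀)/Q'(z₀) with Q'(z) = 2*z - 9.
  Res(f, 1) = P(1)/Q'(1) = (-5)/(-7) = 5/7

∮_C f(z) dz = 2πi · (5/7) = 10*I*pi/7

Final answer: 10*I*pi/7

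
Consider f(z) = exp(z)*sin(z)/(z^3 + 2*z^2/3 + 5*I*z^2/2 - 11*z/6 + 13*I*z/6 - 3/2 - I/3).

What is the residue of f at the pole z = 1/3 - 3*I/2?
(-396/1885 + 1512*I/1885)*exp(1/3 - 3*I/2)*sin(1/3 - 3*I/2)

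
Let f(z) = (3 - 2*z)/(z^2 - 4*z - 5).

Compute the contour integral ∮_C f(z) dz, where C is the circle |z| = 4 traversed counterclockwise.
By the residue theorem, ∮_C f(z) dz = 2πi · (sum of the residues of f at the poles inside |z| = 4).

The denominator factors as (z + 1)*(z - 5), so the singularities of f are simple poles at z = -1, z = 5.
  |-1|² = 1 < 16 = 4², so this pole is inside the contour.
  |5|² = 25 > 16 = 4², so this pole is outside the contour.

With P(z) = 3 - 2*z and Q(z) = z^2 - 4*z - 5, each pole is simple, so Res(f, z₀) = P(z₀)/Q'(z₀) with Q'(z) = 2*z - 4.
  Res(f, -1) = P(-1)/Q'(-1) = (5)/(-6) = -5/6

∮_C f(z) dz = 2πi · (-5/6) = -5*I*pi/3

Final answer: -5*I*pi/3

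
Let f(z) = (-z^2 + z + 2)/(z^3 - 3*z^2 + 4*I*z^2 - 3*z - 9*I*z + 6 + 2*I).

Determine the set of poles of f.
The singularities of f are the zeros of the denominator. Factoring,
  z^3 - 3*z^2 + 4*I*z^2 - 3*z - 9*I*z + 6 + 2*I = (z + 2*I)*(z - 1 + I)*(z - 2 + I)
so the candidates are z = -2*I, z = 1 - I, z = 2 - I.

Check the numerator P(z) = -z^2 + z + 2 at each one:
  P(-2*I) = 6 - 2*I ≠ 0, so z = -2*I is a (simple) pole.
  P(1 - I) = 3 + I ≠ 0, so z = 1 - I is a (simple) pole.
  P(2 - I) = 1 + 3*I ≠ 0, so z = 2 - I is a (simple) pole.

Poles of f: {-2*I, 1 - I, 2 - I}

Final answer: {-2*I, 1 - I, 2 - I}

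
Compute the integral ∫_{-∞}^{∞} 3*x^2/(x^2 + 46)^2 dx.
Let f(z) = 3*z^2/(z^2 + 46)^2. The denominator has no real zeros and deg Q - deg P = 2 ≥ 2, so the integral of f over the upper semicircle |z| = R tends to 0 as R → ∞. Closing the contour in the upper half-plane,
  ∫_{-∞}^{∞} f(x) dx = 2πi · Σ Res(f, z_k)  over the poles with Im z_k > 0.

Zeros of the denominator: z^2 + 46 = 0 gives z = ±sqrt(46)*I.
Upper half-plane: z = sqrt(46)*I (a pole of order 2).

Write f(z) = g(z)/(z - sqrt(46)*I)^2 with g(z) = 3*z^2/(z + sqrt(46)*I)^2. For a double pole, Res(f, z₀) = g'(z₀):
  g'(z) = 6*sqrt(46)*I*z/(z + sqrt(46)*I)^3
  Res(f, sqrt(46)*I) = g'(sqrt(46)*I) = -3*sqrt(46)*I/184

∫_{-∞}^{∞} f(x) dx = 2πi · (-3*sqrt(46)*I/184) = 3*sqrt(46)*pi/92

Final answer: 3*sqrt(46)*pi/92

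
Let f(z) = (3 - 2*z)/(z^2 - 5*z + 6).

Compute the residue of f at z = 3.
Write f(z) = P(z)/Q(z) with P(z) = 3 - 2*z and Q(z) = z^2 - 5*z + 6.
The denominator factors as Q(z) = (z - 3)*(z - 2), so z = 3 is a simple zero of Q and P is analytic there; z = 3 is therefore a simple pole and
  Res(f, z₀) = P(z₀)/Q'(z₀).

Q'(z) = 2*z - 5, so Q'(3) = 1.
P(3) = -3.

Res(f, 3) = (-3)/(1) = -3

Final answer: -3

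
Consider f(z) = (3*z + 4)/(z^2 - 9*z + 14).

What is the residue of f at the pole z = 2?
Write f(z) = P(z)/Q(z) with P(z) = 3*z + 4 and Q(z) = z^2 - 9*z + 14.
The denominator factors as Q(z) = (z - 2)*(z - 7), so z = 2 is a simple zero of Q and P is analytic there; z = 2 is therefore a simple pole and
  Res(f, z₀) = P(z₀)/Q'(z₀).

Q'(z) = 2*z - 9, so Q'(2) = -5.
P(2) = 10.

Res(f, 2) = (10)/(-5) = -2

Final answer: -2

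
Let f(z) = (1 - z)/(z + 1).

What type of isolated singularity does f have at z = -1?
pole of order 1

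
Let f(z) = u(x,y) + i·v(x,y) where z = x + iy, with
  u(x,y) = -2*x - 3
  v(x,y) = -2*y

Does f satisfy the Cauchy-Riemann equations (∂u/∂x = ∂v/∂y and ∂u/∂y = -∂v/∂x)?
∂u/∂x = -2
∂v/∂y = -2
∂u/∂y = 0
∂v/∂x = 0
∂u/∂x = ∂v/∂y and ∂u/∂y = -∂v/∂x hold identically; f is analytic.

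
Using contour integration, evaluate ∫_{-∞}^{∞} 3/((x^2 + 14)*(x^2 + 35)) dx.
Let f(z) = 3/((z^2 + 14)*(z^2 + 35)). The denominator has no real zeros and deg Q - deg P = 4 ≥ 2, so the integral of f over the upper semicircle |z| = R tends to 0 as R → ∞. Closing the contour in the upper half-plane,
  ∫_{-∞}^{∞} f(x) dx = 2πi · Σ Res(f, z_k)  over the poles with Im z_k > 0.

Zeros of the denominator: z^2 + 35 = 0 gives z = ±sqrt(35)*I; z^2 + 14 = 0 gives z = ±sqrt(14)*I.
Upper half-plane: z = sqrt(14)*I, z = sqrt(35)*I (simple).

Each pole is a simple zero of Q(z) = z^4 + 49*z^2 + 490, so Res(f, z₀) = P(z₀)/Q'(z₀) with P(z) = 3, Q'(z) = 4*z^3 + 98*z:
  Res(f, sqrt(14)*I) = (3)/(42*sqrt(14)*I) = -sqrt(14)*I/196
  Res(f, sqrt(35)*I) = (3)/(-42*sqrt(35)*I) = sqrt(35)*I/490

Sum of residues: I*(-sqrt(14)/196 + sqrt(35)/490)
∫_{-∞}^{∞} f(x) dx = 2πi · (I*(-sqrt(14)/196 + sqrt(35)/490)) = pi*(-2*sqrt(35) + 5*sqrt(14))/490

Final answer: pi*(-2*sqrt(35) + 5*sqrt(14))/490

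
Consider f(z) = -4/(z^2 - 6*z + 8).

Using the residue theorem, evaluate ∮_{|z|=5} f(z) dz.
By the residue theorem, ∮_C f(z) dz = 2πi · (sum of the residues of f at the poles inside |z| = 5).

The denominator factors as (z - 2)*(z - 4), so the singularities of f are simple poles at z = 2, z = 4.
  |2|² = 4 < 25 = 5², so this pole is inside the contour.
  |4|² = 16 < 25 = 5², so this pole is inside the contour.

With P(z) = -4 and Q(z) = z^2 - 6*z + 8, each pole is simple, so Res(f, z₀) = P(z₀)/Q'(z₀) with Q'(z) = 2*z - 6.
  Res(f, 2) = P(2)/Q'(2) = (-4)/(-2) = 2
  Res(f, 4) = P(4)/Q'(4) = (-4)/(2) = -2

Sum of residues inside C: 0
∮_C f(z) dz = 2πi · (0) = 0

Final answer: 0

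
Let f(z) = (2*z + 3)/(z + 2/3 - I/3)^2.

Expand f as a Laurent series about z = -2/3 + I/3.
(5/3 + 2*I/3)/(z + 2/3 - I/3)^2 + 2/(z + 2/3 - I/3)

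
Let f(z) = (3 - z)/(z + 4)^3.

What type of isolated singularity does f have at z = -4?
pole of order 3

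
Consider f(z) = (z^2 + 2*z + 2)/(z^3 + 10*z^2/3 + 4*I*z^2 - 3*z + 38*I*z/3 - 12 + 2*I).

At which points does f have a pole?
The singularities of f are the zeros of the denominator. Factoring,
  z^3 + 10*z^2/3 + 4*I*z^2 - 3*z + 38*I*z/3 - 12 + 2*I = (z + 1/3 + 2*I)*(z + 3)*(z + 2*I)
so the candidates are z = -1/3 - 2*I, z = -3, z = -2*I.

Check the numerator P(z) = z^2 + 2*z + 2 at each one:
  P(-1/3 - 2*I) = -23/9 - 8*I/3 ≠ 0, so z = -1/3 - 2*I is a (simple) pole.
  P(-3) = 5 ≠ 0, so z = -3 is a (simple) pole.
  P(-2*I) = -2 - 4*I ≠ 0, so z = -2*I is a (simple) pole.

Poles of f: {-3, -1/3 - 2*I, -2*I}

Final answer: {-3, -1/3 - 2*I, -2*I}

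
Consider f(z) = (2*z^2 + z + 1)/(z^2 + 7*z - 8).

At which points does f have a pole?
The singularities of f are the zeros of the denominator. Factoring,
  z^2 + 7*z - 8 = (z - 1)*(z + 8)
so the candidates are z = 1, z = -8.

Check the numerator P(z) = 2*z^2 + z + 1 at each one:
  P(1) = 4 ≠ 0, so z = 1 is a (simple) pole.
  P(-8) = 121 ≠ 0, so z = -8 is a (simple) pole.

Poles of f: {-8, 1}

Final answer: {-8, 1}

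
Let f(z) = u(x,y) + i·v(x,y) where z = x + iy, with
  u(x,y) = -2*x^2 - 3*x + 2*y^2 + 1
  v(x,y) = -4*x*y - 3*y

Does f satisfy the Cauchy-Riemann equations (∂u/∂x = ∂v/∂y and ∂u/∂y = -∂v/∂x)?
∂u/∂x = -4*x - 3
∂v/∂y = -4*x - 3
∂u/∂y = 4*y
∂v/∂x = -4*y
∂u/∂x = ∂v/∂y and ∂u/∂y = -∂v/∂x hold identically; f is analytic.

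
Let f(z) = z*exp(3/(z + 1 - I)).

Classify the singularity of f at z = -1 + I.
Let u = z + 1 - I. Then
  e^(3/u) = Σ_{k≥0} (3)^k/(k!·u^k) = 1 + 3/u + 9/(2*u^2) + 9/(2*u^3) + ...
which has infinitely many negative powers of u, so exp(3/(z + 1 - I)) has an essential singularity at z = -1 + I.
The extra factor z is a nonzero polynomial; if the product had at most a pole at z = -1 + I, dividing by that polynomial would leave exp(3/(z + 1 - I)) with at most a pole too — contradiction. (Equivalently, the product's Laurent series still has infinitely many negative powers.)
So the singularity is essential.

Final answer: essential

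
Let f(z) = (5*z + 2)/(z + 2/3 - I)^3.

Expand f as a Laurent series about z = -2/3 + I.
Put w = z - (-2/3 + I), i.e. z = w - 2/3 + I. The denominator is w^3, so it suffices to rewrite the numerator in powers of w.

P(z) = 5*z + 2
P(w - 2/3 + I) = -4/3 + 5*I + 5*w

Dividing each term by w^3:
  f = (-4/3 + 5*I)/w^3 + 5/w^2

Substituting back w = z + 2/3 - I:
  f(z) = (-4/3 + 5*I)/(z + 2/3 - I)^3 + 5/(z + 2/3 - I)^2

The series is finite because the numerator is a polynomial; the negative powers form the principal part.

Final answer: (-4/3 + 5*I)/(z + 2/3 - I)^3 + 5/(z + 2/3 - I)^2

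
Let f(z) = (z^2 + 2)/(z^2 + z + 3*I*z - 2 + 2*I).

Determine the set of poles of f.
The singularities of f are the zeros of the denominator. Factoring,
  z^2 + z + 3*I*z - 2 + 2*I = (z + 2*I)*(z + 1 + I)
so the candidates are z = -2*I, z = -1 - I.

Check the numerator P(z) = z^2 + 2 at each one:
  P(-2*I) = -2 ≠ 0, so z = -2*I is a (simple) pole.
  P(-1 - I) = 2 + 2*I ≠ 0, so z = -1 - I is a (simple) pole.

Poles of f: {-1 - I, -2*I}

Final answer: {-1 - I, -2*I}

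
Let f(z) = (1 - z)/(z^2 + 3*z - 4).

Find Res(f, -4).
-1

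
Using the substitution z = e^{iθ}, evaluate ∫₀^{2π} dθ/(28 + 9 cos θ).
Let J = ∫₀^{2π} dθ/(28 + 9 cos θ).
Put z = e^{iθ}: then cos θ = (z + 1/z)/2, dθ = dz/(iz), and z runs once counterclockwise around |z| = 1:
  J = ∮_{|z|=1} 1/(28 + 9*(z + 1/z)/2) · dz/(iz) = (2/i) ∮_{|z|=1} dz/(9*z^2 + 56*z + 9).
The roots of 9*z^2 + 56*z + 9 are z = (-28 ± sqrt(28^2 - 9^2))/9, with sqrt(703) = sqrt(703); their product is 1, so only z₊ = -28/9 + sqrt(703)/9 lies inside the unit circle (z₋ = -28/9 - sqrt(703)/9 lies outside).
z₊ is a simple zero of q(z) = 9*z^2 + 56*z + 9, so Res(1/q, z₊) = 1/q'(z₊) with q'(z) = 18*z + 56; and q'(z₊) = 9*(z₊ - z₋) = 2*sqrt(703).
Therefore J = (2/i) · 2πi · 1/(2*sqrt(703)) = 2*pi/(sqrt(703)) = 2*sqrt(703)*pi/703

Final answer: 2*sqrt(703)*pi/703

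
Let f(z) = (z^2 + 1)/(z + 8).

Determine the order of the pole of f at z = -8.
Factor the denominator:
  z + 8 = (z + 8)

The numerator P(z) = z^2 + 1 has P(-8) = 65 ≠ 0, so no factor of (z + 8) cancels.
Near z = -8 we can therefore write f(z) = g(z)/(z + 8) with g analytic at -8 and g(-8) ≠ 0 (g is just the numerator).

Hence z = -8 is a pole of order 1.

Final answer: 1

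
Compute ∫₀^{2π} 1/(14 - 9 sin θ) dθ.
2*sqrt(115)*pi/115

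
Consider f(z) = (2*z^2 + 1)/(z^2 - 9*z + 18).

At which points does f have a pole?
The singularities of f are the zeros of the denominator. Factoring,
  z^2 - 9*z + 18 = (z - 3)*(z - 6)
so the candidates are z = 3, z = 6.

Check the numerator P(z) = 2*z^2 + 1 at each one:
  P(3) = 19 ≠ 0, so z = 3 is a (simple) pole.
  P(6) = 73 ≠ 0, so z = 6 is a (simple) pole.

Poles of f: {3, 6}

Final answer: {3, 6}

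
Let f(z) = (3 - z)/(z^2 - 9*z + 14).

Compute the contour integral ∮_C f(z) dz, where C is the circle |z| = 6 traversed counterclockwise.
-2*I*pi/5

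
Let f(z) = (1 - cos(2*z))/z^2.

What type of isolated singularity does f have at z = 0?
Let u = z. The argument of cos is 2*z = 2u, so
  f = (1 - cos(2u))/u^2 = ((2u)^2/2 - (2u)^4/24 + ...)/u^2 = 2 - (2/3)*u^2 + ...
The Laurent expansion about u = 0 has no negative powers; equivalently lim_{z→0} f(z) = 2 exists and is finite.
So the singularity is removable.

Final answer: removable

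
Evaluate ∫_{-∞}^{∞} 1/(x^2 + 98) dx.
Let f(z) = 1/(z^2 + 98). The denominator has no real zeros and deg Q - deg P = 2 ≥ 2, so the integral of f over the upper semicircle |z| = R tends to 0 as R → ∞. Closing the contour in the upper half-plane,
  ∫_{-∞}^{∞} f(x) dx = 2πi · Σ Res(f, z_k)  over the poles with Im z_k > 0.

Zeros of the denominator: z^2 + 98 = 0 gives z = ±7*sqrt(2)*I.
Upper half-plane: z = 7*sqrt(2)*I (simple).

Each pole is a simple zero of Q(z) = z^2 + 98, so Res(f, z₀) = P(z₀)/Q'(z₀) with P(z) = 1, Q'(z) = 2*z:
  Res(f, 7*sqrt(2)*I) = (1)/(14*sqrt(2)*I) = -sqrt(2)*I/28

∫_{-∞}^{∞} f(x) dx = 2πi · (-sqrt(2)*I/28) = sqrt(2)*pi/14

Final answer: sqrt(2)*pi/14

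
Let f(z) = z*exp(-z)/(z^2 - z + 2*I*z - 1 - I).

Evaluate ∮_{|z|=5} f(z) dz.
-2*pi*exp(I) + pi*(2 + 2*I)*exp(-1 + I)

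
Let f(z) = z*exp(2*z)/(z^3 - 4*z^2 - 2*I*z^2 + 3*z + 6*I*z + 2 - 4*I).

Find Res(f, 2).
(-2/5 + 4*I/5)*exp(4)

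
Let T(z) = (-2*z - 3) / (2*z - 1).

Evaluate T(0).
3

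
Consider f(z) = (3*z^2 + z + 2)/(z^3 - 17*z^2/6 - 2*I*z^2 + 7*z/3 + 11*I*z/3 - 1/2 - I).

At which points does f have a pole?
The singularities of f are the zeros of the denominator. Factoring,
  z^3 - 17*z^2/6 - 2*I*z^2 + 7*z/3 + 11*I*z/3 - 1/2 - I = (z - 1/3)*(z - 1 - 2*I)*(z - 3/2)
so the candidates are z = 1/3, z = 1 + 2*I, z = 3/2.

Check the numerator P(z) = 3*z^2 + z + 2 at each one:
  P(1/3) = 8/3 ≠ 0, so z = 1/3 is a (simple) pole.
  P(1 + 2*I) = -6 + 14*I ≠ 0, so z = 1 + 2*I is a (simple) pole.
  P(3/2) = 41/4 ≠ 0, so z = 3/2 is a (simple) pole.

Poles of f: {1/3, 1 + 2*I, 3/2}

Final answer: {1/3, 1 + 2*I, 3/2}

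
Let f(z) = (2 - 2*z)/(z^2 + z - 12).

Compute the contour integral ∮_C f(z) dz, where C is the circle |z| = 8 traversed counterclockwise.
-4*I*pi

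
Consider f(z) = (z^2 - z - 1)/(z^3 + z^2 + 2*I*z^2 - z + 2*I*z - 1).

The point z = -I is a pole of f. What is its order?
Factor the denominator:
  z^3 + z^2 + 2*I*z^2 - z + 2*I*z - 1 = (z + I)^2*(z + 1)

The numerator P(z) = z^2 - z - 1 has P(-I) = -2 + I ≠ 0, so no factor of (z + I) cancels.
Near z = -I we can therefore write f(z) = g(z)/(z + I)^2 with g analytic at -I and g(-I) ≠ 0 (g is the numerator divided by the remaining denominator factors).

Hence z = -I is a pole of order 2.

Final answer: 2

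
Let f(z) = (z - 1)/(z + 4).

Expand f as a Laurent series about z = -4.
Put w = z - (-4), i.e. z = w - 4. The denominator is w, so it suffices to rewrite the numerator in powers of w.

P(z) = z - 1
P(w - 4) = -5 + w

Dividing each term by w:
  f = -5/w + 1

Substituting back w = z + 4:
  f(z) = -5/(z + 4) + 1

The series is finite because the numerator is a polynomial; the negative powers form the principal part, and the coefficient of 1/(z + 4) gives Res(f, -4) = -5.

Final answer: -5/(z + 4) + 1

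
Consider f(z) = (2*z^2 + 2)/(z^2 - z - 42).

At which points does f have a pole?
The singularities of f are the zeros of the denominator. Factoring,
  z^2 - z - 42 = (z + 6)*(z - 7)
so the candidates are z = -6, z = 7.

Check the numerator P(z) = 2*z^2 + 2 at each one:
  P(-6) = 74 ≠ 0, so z = -6 is a (simple) pole.
  P(7) = 100 ≠ 0, so z = 7 is a (simple) pole.

Poles of f: {-6, 7}

Final answer: {-6, 7}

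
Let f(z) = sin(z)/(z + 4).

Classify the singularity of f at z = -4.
Write f(z) = g(z)/(z + 4) with g(z) = sin(z).
g is entire and g(-4) = -sin(4) ≠ 0, so no factor of (z + 4) cancels: the Laurent expansion of f about z = -4 starts at the power -1, i.e. lim_{z→z₀} (z - z₀) f(z) = -sin(4) is finite and nonzero.
So z = -4 is a pole of order 1.

Final answer: pole of order 1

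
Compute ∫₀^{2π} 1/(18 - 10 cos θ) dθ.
sqrt(14)*pi/28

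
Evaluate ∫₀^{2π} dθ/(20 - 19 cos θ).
Call the integral J. The integrand is 2π-periodic and we integrate over a full period, so shifting θ does not change the value (θ → θ + π flips the sign of the trig term). Hence
  J = ∫₀^{2π} dθ/(20 + 19 cos θ).
Put z = e^{iθ}: then cos θ = (z + 1/z)/2, dθ = dz/(iz), and z runs once counterclockwise around |z| = 1:
  J = ∮_{|z|=1} 1/(20 + 19*(z + 1/z)/2) · dz/(iz) = (2/i) ∮_{|z|=1} dz/(19*z^2 + 40*z + 19).
The roots of 19*z^2 + 40*z + 19 are z = (-20 ± sqrt(20^2 - 19^2))/19, with sqrt(39) = sqrt(39); their product is 1, so only z₊ = -20/19 + sqrt(39)/19 lies inside the unit circle (z₋ = -20/19 - sqrt(39)/19 lies outside).
z₊ is a simple zero of q(z) = 19*z^2 + 40*z + 19, so Res(1/q, z₊) = 1/q'(z₊) with q'(z) = 38*z + 40; and q'(z₊) = 19*(z₊ - z₋) = 2*sqrt(39).
Therefore J = (2/i) · 2πi · 1/(2*sqrt(39)) = 2*pi/(sqrt(39)) = 2*sqrt(39)*pi/39

Final answer: 2*sqrt(39)*pi/39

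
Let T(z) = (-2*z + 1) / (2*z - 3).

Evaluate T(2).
Substitute z = 2:
  numerator:   -2*(2) + 1 = -3
  denominator: 2*(2) - 3 = 1
T(2) = (-3)/(1) = -3

Final answer: -3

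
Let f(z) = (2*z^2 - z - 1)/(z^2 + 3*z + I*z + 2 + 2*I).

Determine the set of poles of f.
The singularities of f are the zeros of the denominator. Factoring,
  z^2 + 3*z + I*z + 2 + 2*I = (z + 1 + I)*(z + 2)
so the candidates are z = -1 - I, z = -2.

Check the numerator P(z) = 2*z^2 - z - 1 at each one:
  P(-1 - I) = 5*I ≠ 0, so z = -1 - I is a (simple) pole.
  P(-2) = 9 ≠ 0, so z = -2 is a (simple) pole.

Poles of f: {-2, -1 - I}

Final answer: {-2, -1 - I}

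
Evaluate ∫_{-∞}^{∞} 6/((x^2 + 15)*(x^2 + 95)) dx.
Let f(z) = 6/((z^2 + 15)*(z^2 + 95)). The denominator has no real zeros and deg Q - deg P = 4 ≥ 2, so the integral of f over the upper semicircle |z| = R tends to 0 as R → ∞. Closing the contour in the upper half-plane,
  ∫_{-∞}^{∞} f(x) dx = 2πi · Σ Res(f, z_k)  over the poles with Im z_k > 0.

Zeros of the denominator: z^2 + 15 = 0 gives z = ±sqrt(15)*I; z^2 + 95 = 0 gives z = ±sqrt(95)*I.
Upper half-plane: z = sqrt(15)*I, z = sqrt(95)*I (simple).

Each pole is a simple zero of Q(z) = z^4 + 110*z^2 + 1425, so Res(f, z₀) = P(z₀)/Q'(z₀) with P(z) = 6, Q'(z) = 4*z^3 + 220*z:
  Res(f, sqrt(15)*I) = (6)/(160*sqrt(15)*I) = -sqrt(15)*I/400
  Res(f, sqrt(95)*I) = (6)/(-160*sqrt(95)*I) = 3*sqrt(95)*I/7600

Sum of residues: I*(-19*sqrt(15) + 3*sqrt(95))/7600
∫_{-∞}^{∞} f(x) dx = 2πi · (I*(-19*sqrt(15) + 3*sqrt(95))/7600) = pi*(-3*sqrt(95) + 19*sqrt(15))/3800

Final answer: pi*(-3*sqrt(95) + 19*sqrt(15))/3800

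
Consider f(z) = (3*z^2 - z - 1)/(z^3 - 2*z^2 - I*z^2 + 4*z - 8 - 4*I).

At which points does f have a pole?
The singularities of f are the zeros of the denominator. Factoring,
  z^3 - 2*z^2 - I*z^2 + 4*z - 8 - 4*I = (z - 2 - I)*(z + 2*I)*(z - 2*I)
so the candidates are z = 2 + I, z = -2*I, z = 2*I.

Check the numerator P(z) = 3*z^2 - z - 1 at each one:
  P(2 + I) = 6 + 11*I ≠ 0, so z = 2 + I is a (simple) pole.
  P(-2*I) = -13 + 2*I ≠ 0, so z = -2*I is a (simple) pole.
  P(2*I) = -13 - 2*I ≠ 0, so z = 2*I is a (simple) pole.

Poles of f: {-2*I, 2*I, 2 + I}

Final answer: {-2*I, 2*I, 2 + I}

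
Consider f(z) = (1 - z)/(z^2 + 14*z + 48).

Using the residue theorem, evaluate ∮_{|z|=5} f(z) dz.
By the residue theorem, ∮_C f(z) dz = 2πi · (sum of the residues of f at the poles inside |z| = 5).

The denominator factors as (z + 8)*(z + 6), so the singularities of f are simple poles at z = -8, z = -6.
  |-8|² = 64 > 25 = 5², so this pole is outside the contour.
  |-6|² = 36 > 25 = 5², so this pole is outside the contour.

No pole lies inside the contour, so f is analytic on and inside C and the integral is 0 (Cauchy's theorem).

Final answer: 0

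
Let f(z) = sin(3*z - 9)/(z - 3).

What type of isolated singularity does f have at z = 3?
removable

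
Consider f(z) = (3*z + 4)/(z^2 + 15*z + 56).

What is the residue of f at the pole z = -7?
Write f(z) = P(z)/Q(z) with P(z) = 3*z + 4 and Q(z) = z^2 + 15*z + 56.
The denominator factors as Q(z) = (z + 7)*(z + 8), so z = -7 is a simple zero of Q and P is analytic there; z = -7 is therefore a simple pole and
  Res(f, z₀) = P(z₀)/Q'(z₀).

Q'(z) = 2*z + 15, so Q'(-7) = 1.
P(-7) = -17.

Res(f, -7) = (-17)/(1) = -17

Final answer: -17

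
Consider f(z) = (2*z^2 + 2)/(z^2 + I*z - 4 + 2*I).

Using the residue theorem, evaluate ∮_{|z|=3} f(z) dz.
By the residue theorem, ∮_C f(z) dz = 2πi · (sum of the residues of f at the poles inside |z| = 3).

The denominator factors as (z - 2 + I)*(z + 2), so the singularities of f are simple poles at z = 2 - I, z = -2.
  |2 - I|² = 5 < 9 = 3², so this pole is inside the contour.
  |-2|² = 4 < 9 = 3², so this pole is inside the contour.

With P(z) = 2*z^2 + 2 and Q(z) = z^2 + I*z - 4 + 2*I, each pole is simple, so Res(f, z₀) = P(z₀)/Q'(z₀) with Q'(z) = 2*z + I.
  Res(f, 2 - I) = P(2 - I)/Q'(2 - I) = (8 - 8*I)/(4 - I) = 40/17 - 24*I/17
  Res(f, -2) = P(-2)/Q'(-2) = (10)/(-4 + I) = -40/17 - 10*I/17

Sum of residues inside C: -2*I
∮_C f(z) dz = 2πi · (-2*I) = 4*pi

Final answer: 4*pi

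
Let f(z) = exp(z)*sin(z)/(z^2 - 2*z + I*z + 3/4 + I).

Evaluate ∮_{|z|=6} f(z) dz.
By the residue theorem, ∮_C f(z) dz = 2πi · (sum of the residues of f at the poles inside |z| = 6).

The denominator factors as (z - I/2)*(z - 2 + 3*I/2), so the singularities of f are simple poles at z = I/2, z = 2 - 3*I/2.
  |I/2|² = 1/4 < 36 = 6², so this pole is inside the contour.
  |2 - 3*I/2|² = 25/4 < 36 = 6², so this pole is inside the contour.

With P(z) = exp(z)*sin(z) and Q(z) = z^2 - 2*z + I*z + 3/4 + I, each pole is simple, so Res(f, z₀) = P(z₀)/Q'(z₀) with Q'(z) = 2*z - 2 + I.
  Res(f, I/2) = P(I/2)/Q'(I/2) = (I*exp(I/2)*sinh(1/2))/(-2 + 2*I) = (1/4 - I/4)*exp(I/2)*sinh(1/2)
  Res(f, 2 - 3*I/2) = P(2 - 3*I/2)/Q'(2 - 3*I/2) = (exp(2 - 3*I/2)*sin(2 - 3*I/2))/(2 - 2*I) = (1/4 + I/4)*exp(2 - 3*I/2)*sin(2 - 3*I/2)

Sum of residues inside C: (1/4 + I/4)*exp(2 - 3*I/2)*sin(2 - 3*I/2) + (1/4 - I/4)*exp(I/2)*sinh(1/2)
∮_C f(z) dz = 2πi · ((1/4 + I/4)*exp(2 - 3*I/2)*sin(2 - 3*I/2) + (1/4 - I/4)*exp(I/2)*sinh(1/2)) = pi*(1/2 + I/2)*exp(I/2)*sinh(1/2) + pi*(-1/2 + I/2)*exp(2 - 3*I/2)*sin(2 - 3*I/2)

Final answer: pi*(1/2 + I/2)*exp(I/2)*sinh(1/2) + pi*(-1/2 + I/2)*exp(2 - 3*I/2)*sin(2 - 3*I/2)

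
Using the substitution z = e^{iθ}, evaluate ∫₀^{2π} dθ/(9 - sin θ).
sqrt(5)*pi/10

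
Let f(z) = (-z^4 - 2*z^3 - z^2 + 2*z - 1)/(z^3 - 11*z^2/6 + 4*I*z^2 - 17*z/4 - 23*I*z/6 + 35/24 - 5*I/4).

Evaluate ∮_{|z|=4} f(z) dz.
By the residue theorem, ∮_C f(z) dz = 2πi · (sum of the residues of f at the poles inside |z| = 4).

The denominator factors as (z - 3/2 + 2*I)*(z + I/2)*(z - 1/3 + 3*I/2), so the singularities of f are simple poles at z = 3/2 - 2*I, z = -I/2, z = 1/3 - 3*I/2.
  |3/2 - 2*I|² = 25/4 < 16 = 4², so this pole is inside the contour.
  |-I/2|² = 1/4 < 16 = 4², so this pole is inside the contour.
  |1/3 - 3*I/2|² = 85/36 < 16 = 4², so this pole is inside the contour.

With P(z) = -z^4 - 2*z^3 - z^2 + 2*z - 1 and Q(z) = z^3 - 11*z^2/6 + 4*I*z^2 - 17*z/4 - 23*I*z/6 + 35/24 - 5*I/4, each pole is simple, so Res(f, z₀) = P(z₀)/Q'(z₀) with Q'(z) = 3*z^2 - 11*z/3 + 8*I*z - 17/4 - 23*I/6.
  Res(f, 3/2 - 2*I) = P(3/2 - 2*I)/Q'(3/2 - 2*I) = (1055/16 - 8*I)/(1 - 5*I/2) = 1375/116 + 5019*I/232
  Res(f, -I/2) = P(-I/2)/Q'(-I/2) = (-13/16 - 5*I/4)/(-1 - 2*I) = 53/80 - 3*I/40
  Res(f, 1/3 - 3*I/2) = P(1/3 - 3*I/2)/Q'(1/3 - 3*I/2) = (3443/1296 - 433*I/36)/(1/9 + 4*I/3) = -183613/20880 - 2371*I/870

Sum of residues inside C: 67/18 + 113*I/6
∮_C f(z) dz = 2πi · (67/18 + 113*I/6) = pi*(-113/3 + 67*I/9)

Final answer: pi*(-113/3 + 67*I/9)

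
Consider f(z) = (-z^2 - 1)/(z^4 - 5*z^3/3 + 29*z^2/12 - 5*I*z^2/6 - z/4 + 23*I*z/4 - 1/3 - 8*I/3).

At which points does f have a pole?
The singularities of f are the zeros of the denominator. Factoring,
  z^4 - 5*z^3/3 + 29*z^2/12 - 5*I*z^2/6 - z/4 + 23*I*z/4 - 1/3 - 8*I/3 = (z + 1 + I)*(z - 1/2)*(z - 2/3 - 2*I)*(z - 3/2 + I)
so the candidates are z = -1 - I, z = 1/2, z = 2/3 + 2*I, z = 3/2 - I.

Check the numerator P(z) = -z^2 - 1 at each one:
  P(-1 - I) = -1 - 2*I ≠ 0, so z = -1 - I is a (simple) pole.
  P(1/2) = -5/4 ≠ 0, so z = 1/2 is a (simple) pole.
  P(2/3 + 2*I) = 23/9 - 8*I/3 ≠ 0, so z = 2/3 + 2*I is a (simple) pole.
  P(3/2 - I) = -9/4 + 3*I ≠ 0, so z = 3/2 - I is a (simple) pole.

Poles of f: {-1 - I, 1/2, 2/3 + 2*I, 3/2 - I}

Final answer: {-1 - I, 1/2, 2/3 + 2*I, 3/2 - I}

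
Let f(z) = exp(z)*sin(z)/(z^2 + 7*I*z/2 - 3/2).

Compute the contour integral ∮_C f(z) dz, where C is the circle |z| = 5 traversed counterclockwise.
By the residue theorem, ∮_C f(z) dz = 2πi · (sum of the residues of f at the poles inside |z| = 5).

The denominator factors as (z + I/2)*(z + 3*I), so the singularities of f are simple poles at z = -I/2, z = -3*I.
  |-I/2|² = 1/4 < 25 = 5², so this pole is inside the contour.
  |-3*I|² = 9 < 25 = 5², so this pole is inside the contour.

With P(z) = exp(z)*sin(z) and Q(z) = z^2 + 7*I*z/2 - 3/2, each pole is simple, so Res(f, z₀) = P(z₀)/Q'(z₀) with Q'(z) = 2*z + 7*I/2.
  Res(f, -I/2) = P(-I/2)/Q'(-I/2) = (-I*exp(-I/2)*sinh(1/2))/(5*I/2) = -2*exp(-I/2)*sinh(1/2)/5
  Res(f, -3*I) = P(-3*I)/Q'(-3*I) = (-I*exp(-3*I)*sinh(3))/(-5*I/2) = 2*exp(-3*I)*sinh(3)/5

Sum of residues inside C: 2*exp(-3*I)*sinh(3)/5 - 2*exp(-I/2)*sinh(1/2)/5
∮_C f(z) dz = 2πi · (2*exp(-3*I)*sinh(3)/5 - 2*exp(-I/2)*sinh(1/2)/5) = 4*I*pi*exp(-3*I)*sinh(3)/5 - 4*I*pi*exp(-I/2)*sinh(1/2)/5

Final answer: 4*I*pi*exp(-3*I)*sinh(3)/5 - 4*I*pi*exp(-I/2)*sinh(1/2)/5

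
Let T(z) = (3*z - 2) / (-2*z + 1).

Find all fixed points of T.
{-sqrt(5)/2 - 1/2, -1/2 + sqrt(5)/2}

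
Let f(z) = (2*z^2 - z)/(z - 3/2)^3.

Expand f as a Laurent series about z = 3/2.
Put w = z - (3/2), i.e. z = w + 3/2. The denominator is w^3, so it suffices to rewrite the numerator in powers of w.

P(z) = 2*z^2 - z
P(w + 3/2) = 3 + 5*w + 2*w^2

Dividing each term by w^3:
  f = 3/w^3 + 5/w^2 + 2/w

Substituting back w = z - 3/2:
  f(z) = 3/(z - 3/2)^3 + 5/(z - 3/2)^2 + 2/(z - 3/2)

The series is finite because the numerator is a polynomial; the negative powers form the principal part, and the coefficient of 1/(z - 3/2) gives Res(f, 3/2) = 2.

Final answer: 3/(z - 3/2)^3 + 5/(z - 3/2)^2 + 2/(z - 3/2)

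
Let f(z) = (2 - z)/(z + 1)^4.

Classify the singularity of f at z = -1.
pole of order 4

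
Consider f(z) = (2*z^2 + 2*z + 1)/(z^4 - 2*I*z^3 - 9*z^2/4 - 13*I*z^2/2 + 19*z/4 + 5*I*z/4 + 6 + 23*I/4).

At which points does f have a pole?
The singularities of f are the zeros of the denominator. Factoring,
  z^4 - 2*I*z^3 - 9*z^2/4 - 13*I*z^2/2 + 19*z/4 + 5*I*z/4 + 6 + 23*I/4 = (z - 1 + I/2)*(z + 1)*(z - 2 - 3*I)*(z + 2 + I/2)
so the candidates are z = 1 - I/2, z = -1, z = 2 + 3*I, z = -2 - I/2.

Check the numerator P(z) = 2*z^2 + 2*z + 1 at each one:
  P(1 - I/2) = 9/2 - 3*I ≠ 0, so z = 1 - I/2 is a (simple) pole.
  P(-1) = 1 ≠ 0, so z = -1 is a (simple) pole.
  P(2 + 3*I) = -5 + 30*I ≠ 0, so z = 2 + 3*I is a (simple) pole.
  P(-2 - I/2) = 9/2 + 3*I ≠ 0, so z = -2 - I/2 is a (simple) pole.

Poles of f: {-2 - I/2, -1, 1 - I/2, 2 + 3*I}

Final answer: {-2 - I/2, -1, 1 - I/2, 2 + 3*I}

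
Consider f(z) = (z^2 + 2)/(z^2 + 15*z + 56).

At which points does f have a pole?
{-8, -7}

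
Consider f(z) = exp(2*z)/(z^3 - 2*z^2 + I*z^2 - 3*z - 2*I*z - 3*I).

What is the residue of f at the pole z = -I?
Write f(z) = P(z)/Q(z) with P(z) = exp(2*z) and Q(z) = z^3 - 2*z^2 + I*z^2 - 3*z - 2*I*z - 3*I.
The denominator factors as Q(z) = (z + 1)*(z - 3)*(z + I), so z = -I is a simple zero of Q and P is analytic there; z = -I is therefore a simple pole and
  Res(f, z₀) = P(z₀)/Q'(z₀).

Q'(z) = 3*z^2 - 4*z + 2*I*z - 3 - 2*I, so Q'(-I) = -4 + 2*I.
P(-I) = exp(-2*I).

Res(f, -I) = (exp(-2*I))/(-4 + 2*I) = (-1/5 - I/10)*exp(-2*I)

Final answer: (-1/5 - I/10)*exp(-2*I)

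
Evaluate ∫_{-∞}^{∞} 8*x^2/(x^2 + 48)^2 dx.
sqrt(3)*pi/3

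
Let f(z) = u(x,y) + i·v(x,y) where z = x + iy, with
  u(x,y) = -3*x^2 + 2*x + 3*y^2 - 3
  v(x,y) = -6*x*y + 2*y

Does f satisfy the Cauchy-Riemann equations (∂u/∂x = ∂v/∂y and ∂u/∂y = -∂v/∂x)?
∂u/∂x = 2 - 6*x
∂v/∂y = 2 - 6*x
∂u/∂y = 6*y
∂v/∂x = -6*y
∂u/∂x = ∂v/∂y and ∂u/∂y = -∂v/∂x hold identically; f is analytic.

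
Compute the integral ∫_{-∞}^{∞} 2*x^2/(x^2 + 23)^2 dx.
Let f(z) = 2*z^2/(z^2 + 23)^2. The denominator has no real zeros and deg Q - deg P = 2 ≥ 2, so the integral of f over the upper semicircle |z| = R tends to 0 as R → ∞. Closing the contour in the upper half-plane,
  ∫_{-∞}^{∞} f(x) dx = 2πi · Σ Res(f, z_k)  over the poles with Im z_k > 0.

Zeros of the denominator: z^2 + 23 = 0 gives z = ±sqrt(23)*I.
Upper half-plane: z = sqrt(23)*I (a pole of order 2).

Write f(z) = g(z)/(z - sqrt(23)*I)^2 with g(z) = 2*z^2/(z + sqrt(23)*I)^2. For a double pole, Res(f, z₀) = g'(z₀):
  g'(z) = 4*sqrt(23)*I*z/(z + sqrt(23)*I)^3
  Res(f, sqrt(23)*I) = g'(sqrt(23)*I) = -sqrt(23)*I/46

∫_{-∞}^{∞} f(x) dx = 2πi · (-sqrt(23)*I/46) = sqrt(23)*pi/23

Final answer: sqrt(23)*pi/23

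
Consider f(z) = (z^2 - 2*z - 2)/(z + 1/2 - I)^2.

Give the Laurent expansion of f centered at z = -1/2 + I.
Put w = z - (-1/2 + I), i.e. z = w - 1/2 + I. The denominator is w^2, so it suffices to rewrite the numerator in powers of w.

P(z) = z^2 - 2*z - 2
P(w - 1/2 + I) = -7/4 - 3*I + (-3 + 2*I)*w + w^2

Dividing each term by w^2:
  f = (-7/4 - 3*I)/w^2 + (-3 + 2*I)/w + 1

Substituting back w = z + 1/2 - I:
  f(z) = (-7/4 - 3*I)/(z + 1/2 - I)^2 + (-3 + 2*I)/(z + 1/2 - I) + 1

The series is finite because the numerator is a polynomial; the negative powers form the principal part, and the coefficient of 1/(z + 1/2 - I) gives Res(f, -1/2 + I) = -3 + 2*I.

Final answer: (-7/4 - 3*I)/(z + 1/2 - I)^2 + (-3 + 2*I)/(z + 1/2 - I) + 1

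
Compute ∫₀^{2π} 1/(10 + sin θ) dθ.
Call the integral J. The integrand is 2π-periodic and we integrate over a full period, so shifting θ does not change the value (θ → θ + π/2 turns sin θ into cos θ). Hence
  J = ∫₀^{2π} dθ/(10 + cos θ).
Put z = e^{iθ}: then cos θ = (z + 1/z)/2, dθ = dz/(iz), and z runs once counterclockwise around |z| = 1:
  J = ∮_{|z|=1} 1/(10 + (z + 1/z)/2) · dz/(iz) = (2/i) ∮_{|z|=1} dz/(z^2 + 20*z + 1).
The roots of z^2 + 20*z + 1 are z = (-10 ± sqrt(10^2 - 1^2)), with sqrt(99) = 3*sqrt(11); their product is 1, so only z₊ = -10 + 3*sqrt(11) lies inside the unit circle (z₋ = -10 - 3*sqrt(11) lies outside).
z₊ is a simple zero of q(z) = z^2 + 20*z + 1, so Res(1/q, z₊) = 1/q'(z₊) with q'(z) = 2*z + 20; and q'(z₊) = (z₊ - z₋) = 6*sqrt(11).
Therefore J = (2/i) · 2πi · 1/(6*sqrt(11)) = 2*pi/(3*sqrt(11)) = 2*sqrt(11)*pi/33

Final answer: 2*sqrt(11)*pi/33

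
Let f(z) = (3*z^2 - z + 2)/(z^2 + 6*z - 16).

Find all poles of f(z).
{-8, 2}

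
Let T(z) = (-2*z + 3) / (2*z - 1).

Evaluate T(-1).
Substitute z = -1:
  numerator:   -2*(-1) + 3 = 5
  denominator: 2*(-1) - 1 = -3
T(-1) = (5)/(-3) = -5/3

Final answer: -5/3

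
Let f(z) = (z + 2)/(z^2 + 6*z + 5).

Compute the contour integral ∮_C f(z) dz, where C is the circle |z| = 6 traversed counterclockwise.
By the residue theorem, ∮_C f(z) dz = 2πi · (sum of the residues of f at the poles inside |z| = 6).

The denominator factors as (z + 1)*(z + 5), so the singularities of f are simple poles at z = -1, z = -5.
  |-1|² = 1 < 36 = 6², so this pole is inside the contour.
  |-5|² = 25 < 36 = 6², so this pole is inside the contour.

With P(z) = z + 2 and Q(z) = z^2 + 6*z + 5, each pole is simple, so Res(f, z₀) = P(z₀)/Q'(z₀) with Q'(z) = 2*z + 6.
  Res(f, -1) = P(-1)/Q'(-1) = (1)/(4) = 1/4
  Res(f, -5) = P(-5)/Q'(-5) = (-3)/(-4) = 3/4

Sum of residues inside C: 1
∮_C f(z) dz = 2πi · (1) = 2*I*pi

Final answer: 2*I*pi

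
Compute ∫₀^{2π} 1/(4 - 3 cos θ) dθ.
Call the integral J. The integrand is 2π-periodic and we integrate over a full period, so shifting θ does not change the value (θ → θ + π flips the sign of the trig term). Hence
  J = ∫₀^{2π} dθ/(4 + 3 cos θ).
Put z = e^{iθ}: then cos θ = (z + 1/z)/2, dθ = dz/(iz), and z runs once counterclockwise around |z| = 1:
  J = ∮_{|z|=1} 1/(4 + 3*(z + 1/z)/2) · dz/(iz) = (2/i) ∮_{|z|=1} dz/(3*z^2 + 8*z + 3).
The roots of 3*z^2 + 8*z + 3 are z = (-4 ± sqrt(4^2 - 3^2))/3, with sqrt(7) = sqrt(7); their product is 1, so only z₊ = -4/3 + sqrt(7)/3 lies inside the unit circle (z₋ = -4/3 - sqrt(7)/3 lies outside).
z₊ is a simple zero of q(z) = 3*z^2 + 8*z + 3, so Res(1/q, z₊) = 1/q'(z₊) with q'(z) = 6*z + 8; and q'(z₊) = 3*(z₊ - z₋) = 2*sqrt(7).
Therefore J = (2/i) · 2πi · 1/(2*sqrt(7)) = 2*pi/(sqrt(7)) = 2*sqrt(7)*pi/7

Final answer: 2*sqrt(7)*pi/7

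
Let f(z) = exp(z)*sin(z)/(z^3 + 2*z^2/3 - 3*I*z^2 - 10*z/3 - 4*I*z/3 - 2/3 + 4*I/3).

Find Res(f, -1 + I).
-3*exp(-1 + I)*sin(1 - I)/4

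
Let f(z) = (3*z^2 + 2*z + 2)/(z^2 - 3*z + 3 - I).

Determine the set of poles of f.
{1 - I, 2 + I}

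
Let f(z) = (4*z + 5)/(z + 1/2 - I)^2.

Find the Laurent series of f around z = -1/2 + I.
(3 + 4*I)/(z + 1/2 - I)^2 + 4/(z + 1/2 - I)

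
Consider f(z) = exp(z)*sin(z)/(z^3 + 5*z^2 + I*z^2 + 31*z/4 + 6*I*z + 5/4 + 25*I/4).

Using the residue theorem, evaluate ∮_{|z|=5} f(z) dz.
By the residue theorem, ∮_C f(z) dz = 2πi · (sum of the residues of f at the poles inside |z| = 5).

The denominator factors as (z + 3/2 + I)*(z + 1/2 + I)*(z + 3 - I), so the singularities of f are simple poles at z = -3/2 - I, z = -1/2 - I, z = -3 + I.
  |-3/2 - I|² = 13/4 < 25 = 5², so this pole is inside the contour.
  |-1/2 - I|² = 5/4 < 25 = 5², so this pole is inside the contour.
  |-3 + I|² = 10 < 25 = 5², so this pole is inside the contour.

With P(z) = exp(z)*sin(z) and Q(z) = z^3 + 5*z^2 + I*z^2 + 31*z/4 + 6*I*z + 5/4 + 25*I/4, each pole is simple, so Res(f, z₀) = P(z₀)/Q'(z₀) with Q'(z) = 3*z^2 + 10*z + 2*I*z + 31/4 + 6*I.
  Res(f, -3/2 - I) = P(-3/2 - I)/Q'(-3/2 - I) = (-exp(-3/2 - I)*sin(3/2 + I))/(-3/2 + 2*I) = (6/25 + 8*I/25)*exp(-3/2 - I)*sin(3/2 + I)
  Res(f, -1/2 - I) = P(-1/2 - I)/Q'(-1/2 - I) = (-exp(-1/2 - I)*sin(1/2 + I))/(5/2 - 2*I) = (-10/41 - 8*I/41)*exp(-1/2 - I)*sin(1/2 + I)
  Res(f, -3 + I) = P(-3 + I)/Q'(-3 + I) = (-exp(-3 + I)*sin(3 - I))/(-1/4 - 8*I) = (4/1025 - 128*I/1025)*exp(-3 + I)*sin(3 - I)

Sum of residues inside C: (-10/41 - 8*I/41)*exp(-1/2 - I)*sin(1/2 + I) + (6/25 + 8*I/25)*exp(-3/2 - I)*sin(3/2 + I) + (4/1025 - 128*I/1025)*exp(-3 + I)*sin(3 - I)
∮_C f(z) dz = 2πi · ((-10/41 - 8*I/41)*exp(-1/2 - I)*sin(1/2 + I) + (6/25 + 8*I/25)*exp(-3/2 - I)*sin(3/2 + I) + (4/1025 - 128*I/1025)*exp(-3 + I)*sin(3 - I)) = pi*(16/41 - 20*I/41)*exp(-1/2 - I)*sin(1/2 + I) + pi*(256/1025 + 8*I/1025)*exp(-3 + I)*sin(3 - I) + pi*(-16/25 + 12*I/25)*exp(-3/2 - I)*sin(3/2 + I)

Final answer: pi*(16/41 - 20*I/41)*exp(-1/2 - I)*sin(1/2 + I) + pi*(256/1025 + 8*I/1025)*exp(-3 + I)*sin(3 - I) + pi*(-16/25 + 12*I/25)*exp(-3/2 - I)*sin(3/2 + I)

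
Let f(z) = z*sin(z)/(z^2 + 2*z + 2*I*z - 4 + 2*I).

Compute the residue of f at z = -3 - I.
Write f(z) = P(z)/Q(z) with P(z) = z*sin(z) and Q(z) = z^2 + 2*z + 2*I*z - 4 + 2*I.
The denominator factors as Q(z) = (z + 3 + I)*(z - 1 + I), so z = -3 - I is a simple zero of Q and P is analytic there; z = -3 - I is therefore a simple pole and
  Res(f, z₀) = P(z₀)/Q'(z₀).

Q'(z) = 2*z + 2 + 2*I, so Q'(-3 - I) = -4.
P(-3 - I) = (3 + I)*sin(3 + I).

Res(f, -3 - I) = ((3 + I)*sin(3 + I))/(-4) = (-3/4 - I/4)*sin(3 + I)

Final answer: (-3/4 - I/4)*sin(3 + I)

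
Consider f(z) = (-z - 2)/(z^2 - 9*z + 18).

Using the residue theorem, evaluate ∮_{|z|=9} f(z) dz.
-2*I*pi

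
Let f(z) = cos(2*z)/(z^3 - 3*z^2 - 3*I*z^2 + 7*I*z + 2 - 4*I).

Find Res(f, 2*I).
Write f(z) = P(z)/Q(z) with P(z) = cos(2*z) and Q(z) = z^3 - 3*z^2 - 3*I*z^2 + 7*I*z + 2 - 4*I.
The denominator factors as Q(z) = (z - 2*I)*(z - 2 - I)*(z - 1), so z = 2*I is a simple zero of Q and P is analytic there; z = 2*I is therefore a simple pole and
  Res(f, z₀) = P(z₀)/Q'(z₀).

Q'(z) = 3*z^2 - 6*z - 6*I*z + 7*I, so Q'(2*I) = -5*I.
P(2*I) = cosh(4).

Res(f, 2*I) = (cosh(4))/(-5*I) = I*cosh(4)/5

Final answer: I*cosh(4)/5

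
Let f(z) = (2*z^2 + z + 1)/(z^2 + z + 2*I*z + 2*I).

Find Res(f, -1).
Write f(z) = P(z)/Q(z) with P(z) = 2*z^2 + z + 1 and Q(z) = z^2 + z + 2*I*z + 2*I.
The denominator factors as Q(z) = (z + 2*I)*(z + 1), so z = -1 is a simple zero of Q and P is analytic there; z = -1 is therefore a simple pole and
  Res(f, z₀) = P(z₀)/Q'(z₀).

Q'(z) = 2*z + 1 + 2*I, so Q'(-1) = -1 + 2*I.
P(-1) = 2.

Res(f, -1) = (2)/(-1 + 2*I) = -2/5 - 4*I/5

Final answer: -2/5 - 4*I/5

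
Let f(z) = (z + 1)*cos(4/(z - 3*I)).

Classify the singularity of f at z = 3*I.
essential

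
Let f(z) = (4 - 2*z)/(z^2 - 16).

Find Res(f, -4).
Write f(z) = P(z)/Q(z) with P(z) = 4 - 2*z and Q(z) = z^2 - 16.
The denominator factors as Q(z) = (z - 4)*(z + 4), so z = -4 is a simple zero of Q and P is analytic there; z = -4 is therefore a simple pole and
  Res(f, z₀) = P(z₀)/Q'(z₀).

Q'(z) = 2*z, so Q'(-4) = -8.
P(-4) = 12.

Res(f, -4) = (12)/(-8) = -3/2

Final answer: -3/2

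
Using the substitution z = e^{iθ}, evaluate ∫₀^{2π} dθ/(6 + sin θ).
2*sqrt(35)*pi/35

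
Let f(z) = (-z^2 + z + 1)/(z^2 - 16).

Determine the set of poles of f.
The singularities of f are the zeros of the denominator. Factoring,
  z^2 - 16 = (z - 4)*(z + 4)
so the candidates are z = 4, z = -4.

Check the numerator P(z) = -z^2 + z + 1 at each one:
  P(4) = -11 ≠ 0, so z = 4 is a (simple) pole.
  P(-4) = -19 ≠ 0, so z = -4 is a (simple) pole.

Poles of f: {-4, 4}

Final answer: {-4, 4}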